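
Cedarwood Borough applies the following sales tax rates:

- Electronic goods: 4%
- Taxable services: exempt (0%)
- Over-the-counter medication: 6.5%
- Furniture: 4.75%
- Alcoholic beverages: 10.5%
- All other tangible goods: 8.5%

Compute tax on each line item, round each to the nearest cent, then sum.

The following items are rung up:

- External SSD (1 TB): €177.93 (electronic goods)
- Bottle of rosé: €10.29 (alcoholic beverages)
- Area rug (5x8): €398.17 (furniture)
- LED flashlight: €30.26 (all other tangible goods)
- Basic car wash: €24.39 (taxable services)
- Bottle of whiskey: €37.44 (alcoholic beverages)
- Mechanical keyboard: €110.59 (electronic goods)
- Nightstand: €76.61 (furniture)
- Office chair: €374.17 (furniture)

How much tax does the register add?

€59.44

External SSD (1 TB) €177.93: electronic goods → 4% → €7.12
Bottle of rosé €10.29: alcoholic beverages → 10.5% → €1.08
Area rug (5x8) €398.17: furniture → 4.75% → €18.91
LED flashlight €30.26: all other tangible goods → 8.5% → €2.57
Basic car wash €24.39: taxable services → 0% → €0.00
Bottle of whiskey €37.44: alcoholic beverages → 10.5% → €3.93
Mechanical keyboard €110.59: electronic goods → 4% → €4.42
Nightstand €76.61: furniture → 4.75% → €3.64
Office chair €374.17: furniture → 4.75% → €17.77
Total tax = €7.12 + €1.08 + €18.91 + €2.57 + €3.93 + €4.42 + €3.64 + €17.77 = €59.44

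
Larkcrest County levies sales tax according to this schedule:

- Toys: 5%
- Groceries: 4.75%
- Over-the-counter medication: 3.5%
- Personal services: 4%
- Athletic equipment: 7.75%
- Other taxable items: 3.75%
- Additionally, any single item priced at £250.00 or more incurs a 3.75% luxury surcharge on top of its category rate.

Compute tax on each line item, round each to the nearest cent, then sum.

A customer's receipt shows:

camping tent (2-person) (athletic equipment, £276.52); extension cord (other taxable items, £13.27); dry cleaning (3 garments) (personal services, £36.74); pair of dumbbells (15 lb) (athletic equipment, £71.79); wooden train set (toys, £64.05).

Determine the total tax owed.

£42.53

Camping tent (2-person) £276.52: athletic equipment → 7.75% + 3.75% surcharge = 11.5% → £31.80
Extension cord £13.27: other taxable items → 3.75% → £0.50
Dry cleaning (3 garments) £36.74: personal services → 4% → £1.47
Pair of dumbbells (15 lb) £71.79: athletic equipment → 7.75% → £5.56
Wooden train set £64.05: toys → 5% → £3.20
Total tax = £31.80 + £0.50 + £1.47 + £5.56 + £3.20 = £42.53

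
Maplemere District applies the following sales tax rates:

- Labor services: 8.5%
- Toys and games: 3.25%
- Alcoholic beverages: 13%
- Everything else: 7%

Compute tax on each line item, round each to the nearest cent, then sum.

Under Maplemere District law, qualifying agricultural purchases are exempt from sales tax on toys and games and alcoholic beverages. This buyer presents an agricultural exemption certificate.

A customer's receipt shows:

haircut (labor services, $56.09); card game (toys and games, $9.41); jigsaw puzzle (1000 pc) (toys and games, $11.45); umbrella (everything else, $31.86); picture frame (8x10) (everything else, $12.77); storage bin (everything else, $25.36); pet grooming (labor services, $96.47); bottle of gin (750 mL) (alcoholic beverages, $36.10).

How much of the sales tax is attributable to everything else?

Umbrella $31.86: everything else → 7% → $2.23
Picture frame (8x10) $12.77: everything else → 7% → $0.89
Storage bin $25.36: everything else → 7% → $1.78
Tax on everything else = $2.23 + $0.89 + $1.78 = $4.90

$4.90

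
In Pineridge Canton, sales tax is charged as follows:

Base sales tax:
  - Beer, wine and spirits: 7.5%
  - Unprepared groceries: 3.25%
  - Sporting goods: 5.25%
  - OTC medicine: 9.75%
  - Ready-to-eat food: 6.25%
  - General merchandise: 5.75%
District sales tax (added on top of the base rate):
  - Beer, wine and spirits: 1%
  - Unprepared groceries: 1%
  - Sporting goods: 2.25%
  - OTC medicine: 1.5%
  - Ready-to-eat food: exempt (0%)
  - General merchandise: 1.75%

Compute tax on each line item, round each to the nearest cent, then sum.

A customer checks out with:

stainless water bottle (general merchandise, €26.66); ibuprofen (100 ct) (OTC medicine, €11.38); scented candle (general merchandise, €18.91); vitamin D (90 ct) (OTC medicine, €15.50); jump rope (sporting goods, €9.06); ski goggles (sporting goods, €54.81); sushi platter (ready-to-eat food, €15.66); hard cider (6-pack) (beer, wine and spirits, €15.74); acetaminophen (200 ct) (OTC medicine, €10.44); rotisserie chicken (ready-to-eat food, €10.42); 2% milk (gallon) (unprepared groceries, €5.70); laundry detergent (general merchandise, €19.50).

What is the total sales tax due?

Stainless water bottle €26.66: general merchandise → 5.75% + 1.75% district = 7.5% → €2.00
Ibuprofen (100 ct) €11.38: OTC medicine → 9.75% + 1.5% district = 11.25% → €1.28
Scented candle €18.91: general merchandise → 5.75% + 1.75% district = 7.5% → €1.42
Vitamin D (90 ct) €15.50: OTC medicine → 9.75% + 1.5% district = 11.25% → €1.74
Jump rope €9.06: sporting goods → 5.25% + 2.25% district = 7.5% → €0.68
Ski goggles €54.81: sporting goods → 5.25% + 2.25% district = 7.5% → €4.11
Sushi platter €15.66: ready-to-eat food → 6.25% + 0% district = 6.25% → €0.98
Hard cider (6-pack) €15.74: beer, wine and spirits → 7.5% + 1% district = 8.5% → €1.34
Acetaminophen (200 ct) €10.44: OTC medicine → 9.75% + 1.5% district = 11.25% → €1.17
Rotisserie chicken €10.42: ready-to-eat food → 6.25% + 0% district = 6.25% → €0.65
2% milk (gallon) €5.70: unprepared groceries → 3.25% + 1% district = 4.25% → €0.24
Laundry detergent €19.50: general merchandise → 5.75% + 1.75% district = 7.5% → €1.46
Total tax = €2.00 + €1.28 + €1.42 + €1.74 + €0.68 + €4.11 + €0.98 + €1.34 + €1.17 + €0.65 + €0.24 + €1.46 = €17.07

€17.07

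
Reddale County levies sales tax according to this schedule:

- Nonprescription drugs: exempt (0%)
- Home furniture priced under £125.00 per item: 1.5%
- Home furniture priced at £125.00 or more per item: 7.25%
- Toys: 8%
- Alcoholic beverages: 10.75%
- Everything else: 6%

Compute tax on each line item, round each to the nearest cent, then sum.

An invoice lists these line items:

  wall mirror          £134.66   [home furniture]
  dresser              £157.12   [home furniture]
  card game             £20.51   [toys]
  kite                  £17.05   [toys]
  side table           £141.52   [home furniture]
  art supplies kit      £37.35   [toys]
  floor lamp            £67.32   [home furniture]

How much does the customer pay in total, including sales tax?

Wall mirror £134.66: home furniture, £125.00 or more → 7.25% → £9.76
Dresser £157.12: home furniture, £125.00 or more → 7.25% → £11.39
Card game £20.51: toys → 8% → £1.64
Kite £17.05: toys → 8% → £1.36
Side table £141.52: home furniture, £125.00 or more → 7.25% → £10.26
Art supplies kit £37.35: toys → 8% → £2.99
Floor lamp £67.32: home furniture, under £125.00 → 1.5% → £1.01
Subtotal = £575.53; tax = £38.41; total due = £613.94

£613.94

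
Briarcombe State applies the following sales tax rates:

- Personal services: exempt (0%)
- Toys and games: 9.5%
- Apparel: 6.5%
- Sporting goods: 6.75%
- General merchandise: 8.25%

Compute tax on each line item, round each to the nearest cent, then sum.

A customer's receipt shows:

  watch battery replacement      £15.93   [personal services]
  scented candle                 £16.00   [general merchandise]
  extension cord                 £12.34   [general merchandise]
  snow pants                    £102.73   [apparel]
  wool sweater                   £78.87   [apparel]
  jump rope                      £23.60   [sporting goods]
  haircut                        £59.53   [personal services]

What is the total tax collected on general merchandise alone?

Scented candle £16.00: general merchandise → 8.25% → £1.32
Extension cord £12.34: general merchandise → 8.25% → £1.02
Tax on general merchandise = £1.32 + £1.02 = £2.34

£2.34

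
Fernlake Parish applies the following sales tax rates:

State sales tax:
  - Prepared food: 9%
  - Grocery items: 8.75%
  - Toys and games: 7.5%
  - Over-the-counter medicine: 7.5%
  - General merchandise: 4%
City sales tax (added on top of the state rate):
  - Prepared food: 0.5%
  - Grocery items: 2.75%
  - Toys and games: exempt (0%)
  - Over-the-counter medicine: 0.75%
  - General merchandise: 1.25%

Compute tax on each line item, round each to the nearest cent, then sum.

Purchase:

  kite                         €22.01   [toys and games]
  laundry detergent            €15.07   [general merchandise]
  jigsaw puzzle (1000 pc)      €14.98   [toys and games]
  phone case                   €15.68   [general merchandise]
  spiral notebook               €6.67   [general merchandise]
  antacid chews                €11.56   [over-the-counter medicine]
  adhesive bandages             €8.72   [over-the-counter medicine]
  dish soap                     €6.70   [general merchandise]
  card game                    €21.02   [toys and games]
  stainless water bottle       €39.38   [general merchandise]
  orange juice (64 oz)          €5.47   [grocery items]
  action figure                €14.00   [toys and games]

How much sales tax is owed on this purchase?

€12.08

Kite €22.01: toys and games → 7.5% + 0% city = 7.5% → €1.65
Laundry detergent €15.07: general merchandise → 4% + 1.25% city = 5.25% → €0.79
Jigsaw puzzle (1000 pc) €14.98: toys and games → 7.5% + 0% city = 7.5% → €1.12
Phone case €15.68: general merchandise → 4% + 1.25% city = 5.25% → €0.82
Spiral notebook €6.67: general merchandise → 4% + 1.25% city = 5.25% → €0.35
Antacid chews €11.56: over-the-counter medicine → 7.5% + 0.75% city = 8.25% → €0.95
Adhesive bandages €8.72: over-the-counter medicine → 7.5% + 0.75% city = 8.25% → €0.72
Dish soap €6.70: general merchandise → 4% + 1.25% city = 5.25% → €0.35
Card game €21.02: toys and games → 7.5% + 0% city = 7.5% → €1.58
Stainless water bottle €39.38: general merchandise → 4% + 1.25% city = 5.25% → €2.07
Orange juice (64 oz) €5.47: grocery items → 8.75% + 2.75% city = 11.5% → €0.63
Action figure €14.00: toys and games → 7.5% + 0% city = 7.5% → €1.05
Total tax = €1.65 + €0.79 + €1.12 + €0.82 + €0.35 + €0.95 + €0.72 + €0.35 + €1.58 + €2.07 + €0.63 + €1.05 = €12.08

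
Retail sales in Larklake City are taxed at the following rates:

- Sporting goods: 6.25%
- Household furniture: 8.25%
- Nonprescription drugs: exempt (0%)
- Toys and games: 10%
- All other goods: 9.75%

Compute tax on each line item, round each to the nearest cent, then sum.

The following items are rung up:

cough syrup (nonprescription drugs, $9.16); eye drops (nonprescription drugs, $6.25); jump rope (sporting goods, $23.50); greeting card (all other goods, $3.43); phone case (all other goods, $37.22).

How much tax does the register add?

Cough syrup $9.16: nonprescription drugs → 0% → $0.00
Eye drops $6.25: nonprescription drugs → 0% → $0.00
Jump rope $23.50: sporting goods → 6.25% → $1.47
Greeting card $3.43: all other goods → 9.75% → $0.33
Phone case $37.22: all other goods → 9.75% → $3.63
Total tax = $1.47 + $0.33 + $3.63 = $5.43

$5.43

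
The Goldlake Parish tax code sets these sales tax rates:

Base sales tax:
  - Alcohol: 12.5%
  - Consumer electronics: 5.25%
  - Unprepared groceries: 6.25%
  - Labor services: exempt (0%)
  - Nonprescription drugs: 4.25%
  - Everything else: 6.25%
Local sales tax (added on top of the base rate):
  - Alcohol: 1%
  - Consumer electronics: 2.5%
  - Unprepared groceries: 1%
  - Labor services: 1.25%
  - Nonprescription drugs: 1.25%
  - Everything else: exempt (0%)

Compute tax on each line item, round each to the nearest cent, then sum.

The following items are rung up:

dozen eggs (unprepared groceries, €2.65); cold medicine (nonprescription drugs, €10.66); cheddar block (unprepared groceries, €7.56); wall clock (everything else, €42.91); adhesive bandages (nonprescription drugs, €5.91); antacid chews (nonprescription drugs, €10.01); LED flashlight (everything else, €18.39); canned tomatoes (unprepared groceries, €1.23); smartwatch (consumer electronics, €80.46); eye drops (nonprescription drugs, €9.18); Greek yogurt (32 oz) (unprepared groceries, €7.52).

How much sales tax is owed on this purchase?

€13.42

Dozen eggs €2.65: unprepared groceries → 6.25% + 1% local = 7.25% → €0.19
Cold medicine €10.66: nonprescription drugs → 4.25% + 1.25% local = 5.5% → €0.59
Cheddar block €7.56: unprepared groceries → 6.25% + 1% local = 7.25% → €0.55
Wall clock €42.91: everything else → 6.25% + 0% local = 6.25% → €2.68
Adhesive bandages €5.91: nonprescription drugs → 4.25% + 1.25% local = 5.5% → €0.33
Antacid chews €10.01: nonprescription drugs → 4.25% + 1.25% local = 5.5% → €0.55
LED flashlight €18.39: everything else → 6.25% + 0% local = 6.25% → €1.15
Canned tomatoes €1.23: unprepared groceries → 6.25% + 1% local = 7.25% → €0.09
Smartwatch €80.46: consumer electronics → 5.25% + 2.5% local = 7.75% → €6.24
Eye drops €9.18: nonprescription drugs → 4.25% + 1.25% local = 5.5% → €0.50
Greek yogurt (32 oz) €7.52: unprepared groceries → 6.25% + 1% local = 7.25% → €0.55
Total tax = €0.19 + €0.59 + €0.55 + €2.68 + €0.33 + €0.55 + €1.15 + €0.09 + €6.24 + €0.50 + €0.55 = €13.42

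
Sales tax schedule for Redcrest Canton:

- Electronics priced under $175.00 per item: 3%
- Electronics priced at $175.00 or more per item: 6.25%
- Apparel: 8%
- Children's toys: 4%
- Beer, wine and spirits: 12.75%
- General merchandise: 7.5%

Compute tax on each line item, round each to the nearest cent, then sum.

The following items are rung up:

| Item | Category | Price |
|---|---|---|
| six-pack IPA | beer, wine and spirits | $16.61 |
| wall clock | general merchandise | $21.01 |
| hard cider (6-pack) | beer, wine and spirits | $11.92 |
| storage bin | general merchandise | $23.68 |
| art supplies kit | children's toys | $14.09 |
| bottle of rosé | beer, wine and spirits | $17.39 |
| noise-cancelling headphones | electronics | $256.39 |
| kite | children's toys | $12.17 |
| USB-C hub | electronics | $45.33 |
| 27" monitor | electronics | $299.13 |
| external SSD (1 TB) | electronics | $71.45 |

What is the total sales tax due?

Six-pack IPA $16.61: beer, wine and spirits → 12.75% → $2.12
Wall clock $21.01: general merchandise → 7.5% → $1.58
Hard cider (6-pack) $11.92: beer, wine and spirits → 12.75% → $1.52
Storage bin $23.68: general merchandise → 7.5% → $1.78
Art supplies kit $14.09: children's toys → 4% → $0.56
Bottle of rosé $17.39: beer, wine and spirits → 12.75% → $2.22
Noise-cancelling headphones $256.39: electronics, $175.00 or more → 6.25% → $16.02
Kite $12.17: children's toys → 4% → $0.49
USB-C hub $45.33: electronics, under $175.00 → 3% → $1.36
27" monitor $299.13: electronics, $175.00 or more → 6.25% → $18.70
External SSD (1 TB) $71.45: electronics, under $175.00 → 3% → $2.14
Total tax = $2.12 + $1.58 + $1.52 + $1.78 + $0.56 + $2.22 + $16.02 + $0.49 + $1.36 + $18.70 + $2.14 = $48.49

$48.49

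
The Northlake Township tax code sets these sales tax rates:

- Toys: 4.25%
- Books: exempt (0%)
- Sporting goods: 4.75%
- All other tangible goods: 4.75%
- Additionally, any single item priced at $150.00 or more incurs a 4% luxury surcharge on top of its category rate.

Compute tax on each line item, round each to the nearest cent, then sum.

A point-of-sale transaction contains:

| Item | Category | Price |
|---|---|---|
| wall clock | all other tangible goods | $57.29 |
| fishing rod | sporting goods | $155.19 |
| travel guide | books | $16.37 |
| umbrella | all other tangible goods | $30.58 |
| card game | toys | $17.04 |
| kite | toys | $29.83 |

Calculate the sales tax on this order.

Wall clock $57.29: all other tangible goods → 4.75% → $2.72
Fishing rod $155.19: sporting goods → 4.75% + 4% surcharge = 8.75% → $13.58
Travel guide $16.37: books → 0% → $0.00
Umbrella $30.58: all other tangible goods → 4.75% → $1.45
Card game $17.04: toys → 4.25% → $0.72
Kite $29.83: toys → 4.25% → $1.27
Total tax = $2.72 + $13.58 + $1.45 + $0.72 + $1.27 = $19.74

$19.74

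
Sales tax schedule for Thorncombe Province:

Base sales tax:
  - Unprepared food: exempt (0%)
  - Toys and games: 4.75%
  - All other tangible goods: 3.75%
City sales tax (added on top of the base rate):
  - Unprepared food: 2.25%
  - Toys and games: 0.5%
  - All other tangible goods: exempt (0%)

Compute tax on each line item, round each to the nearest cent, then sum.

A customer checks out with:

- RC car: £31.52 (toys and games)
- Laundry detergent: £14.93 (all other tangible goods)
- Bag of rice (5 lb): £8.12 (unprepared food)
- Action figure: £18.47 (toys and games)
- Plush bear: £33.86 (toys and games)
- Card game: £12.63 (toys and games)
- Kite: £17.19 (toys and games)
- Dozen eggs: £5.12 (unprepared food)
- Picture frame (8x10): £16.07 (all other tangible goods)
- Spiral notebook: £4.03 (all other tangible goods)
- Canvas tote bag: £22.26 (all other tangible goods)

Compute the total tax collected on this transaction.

RC car £31.52: toys and games → 4.75% + 0.5% city = 5.25% → £1.65
Laundry detergent £14.93: all other tangible goods → 3.75% + 0% city = 3.75% → £0.56
Bag of rice (5 lb) £8.12: unprepared food → 0% + 2.25% city = 2.25% → £0.18
Action figure £18.47: toys and games → 4.75% + 0.5% city = 5.25% → £0.97
Plush bear £33.86: toys and games → 4.75% + 0.5% city = 5.25% → £1.78
Card game £12.63: toys and games → 4.75% + 0.5% city = 5.25% → £0.66
Kite £17.19: toys and games → 4.75% + 0.5% city = 5.25% → £0.90
Dozen eggs £5.12: unprepared food → 0% + 2.25% city = 2.25% → £0.12
Picture frame (8x10) £16.07: all other tangible goods → 3.75% + 0% city = 3.75% → £0.60
Spiral notebook £4.03: all other tangible goods → 3.75% + 0% city = 3.75% → £0.15
Canvas tote bag £22.26: all other tangible goods → 3.75% + 0% city = 3.75% → £0.83
Total tax = £1.65 + £0.56 + £0.18 + £0.97 + £1.78 + £0.66 + £0.90 + £0.12 + £0.60 + £0.15 + £0.83 = £8.40

£8.40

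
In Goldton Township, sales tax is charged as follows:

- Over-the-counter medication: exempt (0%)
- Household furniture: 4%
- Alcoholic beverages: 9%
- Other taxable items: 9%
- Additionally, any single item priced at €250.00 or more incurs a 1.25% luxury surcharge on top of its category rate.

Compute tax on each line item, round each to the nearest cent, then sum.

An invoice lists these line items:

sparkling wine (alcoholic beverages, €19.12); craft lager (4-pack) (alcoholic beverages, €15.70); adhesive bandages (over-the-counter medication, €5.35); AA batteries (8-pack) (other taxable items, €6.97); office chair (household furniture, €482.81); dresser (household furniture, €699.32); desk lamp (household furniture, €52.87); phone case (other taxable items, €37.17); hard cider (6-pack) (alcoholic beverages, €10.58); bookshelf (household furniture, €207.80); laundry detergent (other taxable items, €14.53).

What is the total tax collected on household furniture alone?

Office chair €482.81: household furniture → 4% + 1.25% surcharge = 5.25% → €25.35
Dresser €699.32: household furniture → 4% + 1.25% surcharge = 5.25% → €36.71
Desk lamp €52.87: household furniture → 4% → €2.11
Bookshelf €207.80: household furniture → 4% → €8.31
Tax on household furniture = €25.35 + €36.71 + €2.11 + €8.31 = €72.48

€72.48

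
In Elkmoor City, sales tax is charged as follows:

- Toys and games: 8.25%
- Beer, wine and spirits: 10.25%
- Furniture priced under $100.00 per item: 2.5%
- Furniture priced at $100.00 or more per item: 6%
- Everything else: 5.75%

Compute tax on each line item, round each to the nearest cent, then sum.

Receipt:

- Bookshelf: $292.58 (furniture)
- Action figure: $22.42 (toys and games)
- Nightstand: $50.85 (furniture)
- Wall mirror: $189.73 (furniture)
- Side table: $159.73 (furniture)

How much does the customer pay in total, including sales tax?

Bookshelf $292.58: furniture, $100.00 or more → 6% → $17.55
Action figure $22.42: toys and games → 8.25% → $1.85
Nightstand $50.85: furniture, under $100.00 → 2.5% → $1.27
Wall mirror $189.73: furniture, $100.00 or more → 6% → $11.38
Side table $159.73: furniture, $100.00 or more → 6% → $9.58
Subtotal = $715.31; tax = $41.63; total due = $756.94

$756.94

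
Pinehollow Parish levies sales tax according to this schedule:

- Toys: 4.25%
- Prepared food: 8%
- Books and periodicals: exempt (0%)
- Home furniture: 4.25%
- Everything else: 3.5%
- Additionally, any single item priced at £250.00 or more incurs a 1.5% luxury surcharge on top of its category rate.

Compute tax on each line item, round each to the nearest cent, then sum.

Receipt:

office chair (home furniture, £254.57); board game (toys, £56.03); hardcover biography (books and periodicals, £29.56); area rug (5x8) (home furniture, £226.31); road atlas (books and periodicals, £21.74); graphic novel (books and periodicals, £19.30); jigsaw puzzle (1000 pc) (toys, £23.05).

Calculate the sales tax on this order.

£27.62

Office chair £254.57: home furniture → 4.25% + 1.5% surcharge = 5.75% → £14.64
Board game £56.03: toys → 4.25% → £2.38
Hardcover biography £29.56: books and periodicals → 0% → £0.00
Area rug (5x8) £226.31: home furniture → 4.25% → £9.62
Road atlas £21.74: books and periodicals → 0% → £0.00
Graphic novel £19.30: books and periodicals → 0% → £0.00
Jigsaw puzzle (1000 pc) £23.05: toys → 4.25% → £0.98
Total tax = £14.64 + £2.38 + £9.62 + £0.98 = £27.62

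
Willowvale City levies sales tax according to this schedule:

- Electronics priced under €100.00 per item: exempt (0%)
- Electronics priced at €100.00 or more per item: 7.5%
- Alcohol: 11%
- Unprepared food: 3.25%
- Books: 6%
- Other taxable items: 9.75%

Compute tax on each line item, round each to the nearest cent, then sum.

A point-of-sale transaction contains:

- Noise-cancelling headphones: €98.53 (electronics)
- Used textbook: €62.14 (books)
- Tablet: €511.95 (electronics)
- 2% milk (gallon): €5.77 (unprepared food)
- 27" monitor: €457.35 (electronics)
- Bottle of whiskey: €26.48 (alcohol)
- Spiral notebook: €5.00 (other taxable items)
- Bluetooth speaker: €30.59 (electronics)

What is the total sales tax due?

€80.02

Noise-cancelling headphones €98.53: electronics, under €100.00 → 0% → €0.00
Used textbook €62.14: books → 6% → €3.73
Tablet €511.95: electronics, €100.00 or more → 7.5% → €38.40
2% milk (gallon) €5.77: unprepared food → 3.25% → €0.19
27" monitor €457.35: electronics, €100.00 or more → 7.5% → €34.30
Bottle of whiskey €26.48: alcohol → 11% → €2.91
Spiral notebook €5.00: other taxable items → 9.75% → €0.49
Bluetooth speaker €30.59: electronics, under €100.00 → 0% → €0.00
Total tax = €3.73 + €38.40 + €0.19 + €34.30 + €2.91 + €0.49 = €80.02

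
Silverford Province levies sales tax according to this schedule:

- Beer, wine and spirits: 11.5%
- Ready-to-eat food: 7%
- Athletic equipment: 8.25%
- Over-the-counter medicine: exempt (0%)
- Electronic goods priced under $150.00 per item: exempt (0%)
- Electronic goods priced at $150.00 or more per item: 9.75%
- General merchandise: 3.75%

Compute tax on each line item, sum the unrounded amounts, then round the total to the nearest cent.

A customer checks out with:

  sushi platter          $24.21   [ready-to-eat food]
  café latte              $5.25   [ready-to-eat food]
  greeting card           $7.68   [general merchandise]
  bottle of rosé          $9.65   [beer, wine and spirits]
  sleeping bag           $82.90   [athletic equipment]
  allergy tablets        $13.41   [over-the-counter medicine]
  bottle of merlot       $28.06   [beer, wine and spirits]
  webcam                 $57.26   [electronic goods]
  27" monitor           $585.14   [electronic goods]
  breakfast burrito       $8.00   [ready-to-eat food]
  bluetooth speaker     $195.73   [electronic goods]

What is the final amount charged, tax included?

Sushi platter $24.21: ready-to-eat food → 7% → $1.6947
Café latte $5.25: ready-to-eat food → 7% → $0.3675
Greeting card $7.68: general merchandise → 3.75% → $0.288
Bottle of rosé $9.65: beer, wine and spirits → 11.5% → $1.10975
Sleeping bag $82.90: athletic equipment → 8.25% → $6.83925
Allergy tablets $13.41: over-the-counter medicine → 0% → $0.00
Bottle of merlot $28.06: beer, wine and spirits → 11.5% → $3.2269
Webcam $57.26: electronic goods, under $150.00 → 0% → $0.00
27" monitor $585.14: electronic goods, $150.00 or more → 9.75% → $57.05115
Breakfast burrito $8.00: ready-to-eat food → 7% → $0.56
Bluetooth speaker $195.73: electronic goods, $150.00 or more → 9.75% → $19.083675
Subtotal = $1017.29; unrounded tax = $90.220925 → $90.22; total due = $1107.51

$1107.51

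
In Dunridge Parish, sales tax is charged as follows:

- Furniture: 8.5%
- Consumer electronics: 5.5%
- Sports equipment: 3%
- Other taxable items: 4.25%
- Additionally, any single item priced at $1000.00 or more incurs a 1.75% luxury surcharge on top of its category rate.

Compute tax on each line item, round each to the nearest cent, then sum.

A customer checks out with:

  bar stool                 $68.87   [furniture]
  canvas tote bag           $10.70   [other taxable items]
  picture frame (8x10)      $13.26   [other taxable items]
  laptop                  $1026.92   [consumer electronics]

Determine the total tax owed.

Bar stool $68.87: furniture → 8.5% → $5.85
Canvas tote bag $10.70: other taxable items → 4.25% → $0.45
Picture frame (8x10) $13.26: other taxable items → 4.25% → $0.56
Laptop $1026.92: consumer electronics → 5.5% + 1.75% surcharge = 7.25% → $74.45
Total tax = $5.85 + $0.45 + $0.56 + $74.45 = $81.31

$81.31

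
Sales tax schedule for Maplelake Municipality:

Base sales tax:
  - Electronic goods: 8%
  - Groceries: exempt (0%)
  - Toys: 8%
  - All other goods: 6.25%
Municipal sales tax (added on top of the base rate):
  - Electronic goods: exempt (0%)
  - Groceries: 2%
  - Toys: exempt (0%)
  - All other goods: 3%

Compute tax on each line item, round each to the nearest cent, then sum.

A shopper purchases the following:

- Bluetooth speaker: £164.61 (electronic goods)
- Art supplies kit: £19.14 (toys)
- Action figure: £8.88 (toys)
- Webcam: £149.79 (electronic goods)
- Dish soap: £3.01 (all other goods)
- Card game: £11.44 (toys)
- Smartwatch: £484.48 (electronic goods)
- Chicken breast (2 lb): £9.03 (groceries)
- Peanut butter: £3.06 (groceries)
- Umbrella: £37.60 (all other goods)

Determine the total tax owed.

Bluetooth speaker £164.61: electronic goods → 8% + 0% municipal = 8% → £13.17
Art supplies kit £19.14: toys → 8% + 0% municipal = 8% → £1.53
Action figure £8.88: toys → 8% + 0% municipal = 8% → £0.71
Webcam £149.79: electronic goods → 8% + 0% municipal = 8% → £11.98
Dish soap £3.01: all other goods → 6.25% + 3% municipal = 9.25% → £0.28
Card game £11.44: toys → 8% + 0% municipal = 8% → £0.92
Smartwatch £484.48: electronic goods → 8% + 0% municipal = 8% → £38.76
Chicken breast (2 lb) £9.03: groceries → 0% + 2% municipal = 2% → £0.18
Peanut butter £3.06: groceries → 0% + 2% municipal = 2% → £0.06
Umbrella £37.60: all other goods → 6.25% + 3% municipal = 9.25% → £3.48
Total tax = £13.17 + £1.53 + £0.71 + £11.98 + £0.28 + £0.92 + £38.76 + £0.18 + £0.06 + £3.48 = £71.07

£71.07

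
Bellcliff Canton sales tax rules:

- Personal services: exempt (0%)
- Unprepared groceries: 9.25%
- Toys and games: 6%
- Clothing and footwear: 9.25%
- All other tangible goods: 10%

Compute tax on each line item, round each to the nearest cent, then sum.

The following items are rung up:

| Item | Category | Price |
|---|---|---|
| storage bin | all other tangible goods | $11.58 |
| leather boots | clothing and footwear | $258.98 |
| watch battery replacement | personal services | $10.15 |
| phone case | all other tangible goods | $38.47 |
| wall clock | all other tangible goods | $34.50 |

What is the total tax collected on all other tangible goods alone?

$8.46

Storage bin $11.58: all other tangible goods → 10% → $1.16
Phone case $38.47: all other tangible goods → 10% → $3.85
Wall clock $34.50: all other tangible goods → 10% → $3.45
Tax on all other tangible goods = $1.16 + $3.85 + $3.45 = $8.46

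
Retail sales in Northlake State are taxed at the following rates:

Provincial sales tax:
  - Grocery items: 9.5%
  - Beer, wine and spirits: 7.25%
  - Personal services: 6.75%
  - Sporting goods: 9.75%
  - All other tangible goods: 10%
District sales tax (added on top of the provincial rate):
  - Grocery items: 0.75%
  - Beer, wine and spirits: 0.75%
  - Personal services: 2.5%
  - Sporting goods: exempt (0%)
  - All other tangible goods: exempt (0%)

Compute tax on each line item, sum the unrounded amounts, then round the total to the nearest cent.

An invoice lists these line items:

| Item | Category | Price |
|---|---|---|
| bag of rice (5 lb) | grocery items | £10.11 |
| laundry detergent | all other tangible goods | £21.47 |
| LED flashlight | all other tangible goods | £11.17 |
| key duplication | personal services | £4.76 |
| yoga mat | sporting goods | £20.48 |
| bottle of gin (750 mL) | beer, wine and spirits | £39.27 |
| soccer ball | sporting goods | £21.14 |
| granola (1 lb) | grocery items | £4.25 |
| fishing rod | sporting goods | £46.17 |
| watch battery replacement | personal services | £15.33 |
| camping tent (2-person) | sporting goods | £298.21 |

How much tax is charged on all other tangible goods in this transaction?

£3.26

Laundry detergent £21.47: all other tangible goods → 10% + 0% district = 10% → £2.147
LED flashlight £11.17: all other tangible goods → 10% + 0% district = 10% → £1.117
Tax on all other tangible goods: unrounded sum = £3.264 → £3.26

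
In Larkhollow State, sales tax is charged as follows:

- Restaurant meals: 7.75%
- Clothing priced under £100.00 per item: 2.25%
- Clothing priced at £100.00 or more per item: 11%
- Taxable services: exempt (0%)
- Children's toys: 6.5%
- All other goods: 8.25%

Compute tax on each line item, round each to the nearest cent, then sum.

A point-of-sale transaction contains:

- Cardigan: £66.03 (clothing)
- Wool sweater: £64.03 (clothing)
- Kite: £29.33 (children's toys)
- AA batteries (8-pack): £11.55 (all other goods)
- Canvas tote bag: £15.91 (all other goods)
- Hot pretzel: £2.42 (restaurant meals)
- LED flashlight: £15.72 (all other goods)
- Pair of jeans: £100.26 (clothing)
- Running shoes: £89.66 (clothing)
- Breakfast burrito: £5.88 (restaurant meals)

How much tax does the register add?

Cardigan £66.03: clothing, under £100.00 → 2.25% → £1.49
Wool sweater £64.03: clothing, under £100.00 → 2.25% → £1.44
Kite £29.33: children's toys → 6.5% → £1.91
AA batteries (8-pack) £11.55: all other goods → 8.25% → £0.95
Canvas tote bag £15.91: all other goods → 8.25% → £1.31
Hot pretzel £2.42: restaurant meals → 7.75% → £0.19
LED flashlight £15.72: all other goods → 8.25% → £1.30
Pair of jeans £100.26: clothing, £100.00 or more → 11% → £11.03
Running shoes £89.66: clothing, under £100.00 → 2.25% → £2.02
Breakfast burrito £5.88: restaurant meals → 7.75% → £0.46
Total tax = £1.49 + £1.44 + £1.91 + £0.95 + £1.31 + £0.19 + £1.30 + £11.03 + £2.02 + £0.46 = £22.10

£22.10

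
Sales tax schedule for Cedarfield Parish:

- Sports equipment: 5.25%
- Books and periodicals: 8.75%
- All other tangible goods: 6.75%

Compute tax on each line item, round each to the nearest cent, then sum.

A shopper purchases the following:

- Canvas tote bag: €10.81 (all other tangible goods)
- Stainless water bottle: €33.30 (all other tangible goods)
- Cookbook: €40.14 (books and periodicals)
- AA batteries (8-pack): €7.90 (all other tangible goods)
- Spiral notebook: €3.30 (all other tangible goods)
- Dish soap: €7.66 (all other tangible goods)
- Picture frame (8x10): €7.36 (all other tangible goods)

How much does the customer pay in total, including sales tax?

€118.73

Canvas tote bag €10.81: all other tangible goods → 6.75% → €0.73
Stainless water bottle €33.30: all other tangible goods → 6.75% → €2.25
Cookbook €40.14: books and periodicals → 8.75% → €3.51
AA batteries (8-pack) €7.90: all other tangible goods → 6.75% → €0.53
Spiral notebook €3.30: all other tangible goods → 6.75% → €0.22
Dish soap €7.66: all other tangible goods → 6.75% → €0.52
Picture frame (8x10) €7.36: all other tangible goods → 6.75% → €0.50
Subtotal = €110.47; tax = €8.26; total due = €118.73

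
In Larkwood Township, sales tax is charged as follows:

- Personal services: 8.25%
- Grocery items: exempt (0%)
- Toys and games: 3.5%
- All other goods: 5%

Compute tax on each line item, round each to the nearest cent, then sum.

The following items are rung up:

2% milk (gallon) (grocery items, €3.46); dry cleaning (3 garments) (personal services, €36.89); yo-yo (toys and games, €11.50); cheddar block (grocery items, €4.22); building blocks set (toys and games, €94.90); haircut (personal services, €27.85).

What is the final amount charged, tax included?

2% milk (gallon) €3.46: grocery items → 0% → €0.00
Dry cleaning (3 garments) €36.89: personal services → 8.25% → €3.04
Yo-yo €11.50: toys and games → 3.5% → €0.40
Cheddar block €4.22: grocery items → 0% → €0.00
Building blocks set €94.90: toys and games → 3.5% → €3.32
Haircut €27.85: personal services → 8.25% → €2.30
Subtotal = €178.82; tax = €9.06; total due = €187.88

€187.88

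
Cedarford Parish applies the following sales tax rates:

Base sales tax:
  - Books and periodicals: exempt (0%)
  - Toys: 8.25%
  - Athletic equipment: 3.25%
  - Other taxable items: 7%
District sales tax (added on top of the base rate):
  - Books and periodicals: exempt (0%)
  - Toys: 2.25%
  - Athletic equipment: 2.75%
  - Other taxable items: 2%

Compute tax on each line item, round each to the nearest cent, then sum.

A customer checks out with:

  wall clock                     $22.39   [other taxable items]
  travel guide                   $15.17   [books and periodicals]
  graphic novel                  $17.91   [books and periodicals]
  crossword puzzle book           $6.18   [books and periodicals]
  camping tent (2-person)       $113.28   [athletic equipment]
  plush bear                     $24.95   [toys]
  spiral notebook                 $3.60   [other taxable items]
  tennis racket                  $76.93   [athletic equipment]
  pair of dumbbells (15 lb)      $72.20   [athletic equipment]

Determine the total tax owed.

$20.71

Wall clock $22.39: other taxable items → 7% + 2% district = 9% → $2.02
Travel guide $15.17: books and periodicals → 0% + 0% district = 0% → $0.00
Graphic novel $17.91: books and periodicals → 0% + 0% district = 0% → $0.00
Crossword puzzle book $6.18: books and periodicals → 0% + 0% district = 0% → $0.00
Camping tent (2-person) $113.28: athletic equipment → 3.25% + 2.75% district = 6% → $6.80
Plush bear $24.95: toys → 8.25% + 2.25% district = 10.5% → $2.62
Spiral notebook $3.60: other taxable items → 7% + 2% district = 9% → $0.32
Tennis racket $76.93: athletic equipment → 3.25% + 2.75% district = 6% → $4.62
Pair of dumbbells (15 lb) $72.20: athletic equipment → 3.25% + 2.75% district = 6% → $4.33
Total tax = $2.02 + $6.80 + $2.62 + $0.32 + $4.62 + $4.33 = $20.71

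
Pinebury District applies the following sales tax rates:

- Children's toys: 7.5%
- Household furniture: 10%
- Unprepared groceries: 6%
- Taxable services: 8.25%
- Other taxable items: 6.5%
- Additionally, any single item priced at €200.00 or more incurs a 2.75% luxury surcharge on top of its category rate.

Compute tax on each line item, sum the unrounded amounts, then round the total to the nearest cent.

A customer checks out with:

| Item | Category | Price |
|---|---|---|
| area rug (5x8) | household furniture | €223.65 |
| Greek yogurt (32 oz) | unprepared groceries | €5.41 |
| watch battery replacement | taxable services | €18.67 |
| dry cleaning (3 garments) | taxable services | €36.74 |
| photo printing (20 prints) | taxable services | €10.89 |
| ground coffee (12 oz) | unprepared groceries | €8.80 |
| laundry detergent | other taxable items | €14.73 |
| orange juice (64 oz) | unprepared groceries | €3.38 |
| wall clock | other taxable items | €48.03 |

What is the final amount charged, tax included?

Area rug (5x8) €223.65: household furniture → 10% + 2.75% surcharge = 12.75% → €28.515375
Greek yogurt (32 oz) €5.41: unprepared groceries → 6% → €0.3246
Watch battery replacement €18.67: taxable services → 8.25% → €1.540275
Dry cleaning (3 garments) €36.74: taxable services → 8.25% → €3.03105
Photo printing (20 prints) €10.89: taxable services → 8.25% → €0.898425
Ground coffee (12 oz) €8.80: unprepared groceries → 6% → €0.528
Laundry detergent €14.73: other taxable items → 6.5% → €0.95745
Orange juice (64 oz) €3.38: unprepared groceries → 6% → €0.2028
Wall clock €48.03: other taxable items → 6.5% → €3.12195
Subtotal = €370.30; unrounded tax = €39.119925 → €39.12; total due = €409.42

€409.42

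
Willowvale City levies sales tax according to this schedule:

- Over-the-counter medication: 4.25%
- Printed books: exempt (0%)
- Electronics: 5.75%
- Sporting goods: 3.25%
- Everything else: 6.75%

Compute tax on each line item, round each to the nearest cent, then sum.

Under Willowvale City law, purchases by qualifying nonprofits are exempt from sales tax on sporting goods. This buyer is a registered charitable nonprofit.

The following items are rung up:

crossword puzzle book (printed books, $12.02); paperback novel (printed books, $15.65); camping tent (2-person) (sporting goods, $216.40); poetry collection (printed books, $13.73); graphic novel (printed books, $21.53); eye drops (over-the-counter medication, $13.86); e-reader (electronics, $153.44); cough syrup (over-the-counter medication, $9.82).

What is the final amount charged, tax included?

Crossword puzzle book $12.02: printed books → 0% → $0.00
Paperback novel $15.65: printed books → 0% → $0.00
Camping tent (2-person) $216.40: sporting goods, buyer-exempt → 0% → $0.00
Poetry collection $13.73: printed books → 0% → $0.00
Graphic novel $21.53: printed books → 0% → $0.00
Eye drops $13.86: over-the-counter medication → 4.25% → $0.59
E-reader $153.44: electronics → 5.75% → $8.82
Cough syrup $9.82: over-the-counter medication → 4.25% → $0.42
Subtotal = $456.45; tax = $9.83; total due = $466.28

$466.28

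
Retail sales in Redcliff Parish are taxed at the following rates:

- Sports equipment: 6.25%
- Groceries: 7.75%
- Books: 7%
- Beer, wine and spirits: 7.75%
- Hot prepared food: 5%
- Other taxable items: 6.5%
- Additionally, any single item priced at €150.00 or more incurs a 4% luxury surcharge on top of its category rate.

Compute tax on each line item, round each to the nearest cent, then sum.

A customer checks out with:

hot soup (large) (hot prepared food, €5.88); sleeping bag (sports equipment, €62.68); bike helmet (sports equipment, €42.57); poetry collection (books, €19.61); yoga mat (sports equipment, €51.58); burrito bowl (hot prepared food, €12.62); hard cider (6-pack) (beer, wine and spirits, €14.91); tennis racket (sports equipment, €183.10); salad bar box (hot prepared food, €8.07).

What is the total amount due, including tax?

Hot soup (large) €5.88: hot prepared food → 5% → €0.29
Sleeping bag €62.68: sports equipment → 6.25% → €3.92
Bike helmet €42.57: sports equipment → 6.25% → €2.66
Poetry collection €19.61: books → 7% → €1.37
Yoga mat €51.58: sports equipment → 6.25% → €3.22
Burrito bowl €12.62: hot prepared food → 5% → €0.63
Hard cider (6-pack) €14.91: beer, wine and spirits → 7.75% → €1.16
Tennis racket €183.10: sports equipment → 6.25% + 4% surcharge = 10.25% → €18.77
Salad bar box €8.07: hot prepared food → 5% → €0.40
Subtotal = €401.02; tax = €32.42; total due = €433.44

€433.44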